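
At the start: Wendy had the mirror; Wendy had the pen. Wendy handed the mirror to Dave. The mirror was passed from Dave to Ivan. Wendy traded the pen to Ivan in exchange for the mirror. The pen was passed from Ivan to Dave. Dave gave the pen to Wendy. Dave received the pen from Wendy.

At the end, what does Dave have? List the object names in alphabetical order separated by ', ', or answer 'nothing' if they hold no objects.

Tracking all object holders:
Start: mirror:Wendy, pen:Wendy
Event 1 (give mirror: Wendy -> Dave). State: mirror:Dave, pen:Wendy
Event 2 (give mirror: Dave -> Ivan). State: mirror:Ivan, pen:Wendy
Event 3 (swap pen<->mirror: now pen:Ivan, mirror:Wendy). State: mirror:Wendy, pen:Ivan
Event 4 (give pen: Ivan -> Dave). State: mirror:Wendy, pen:Dave
Event 5 (give pen: Dave -> Wendy). State: mirror:Wendy, pen:Wendy
Event 6 (give pen: Wendy -> Dave). State: mirror:Wendy, pen:Dave

Final state: mirror:Wendy, pen:Dave
Dave holds: pen.

Answer: pen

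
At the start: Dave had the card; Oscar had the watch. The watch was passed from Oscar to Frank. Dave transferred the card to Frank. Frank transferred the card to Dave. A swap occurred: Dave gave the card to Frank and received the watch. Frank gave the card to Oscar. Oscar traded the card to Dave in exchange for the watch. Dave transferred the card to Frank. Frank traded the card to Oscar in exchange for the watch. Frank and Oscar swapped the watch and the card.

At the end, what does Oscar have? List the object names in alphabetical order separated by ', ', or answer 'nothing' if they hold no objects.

Tracking all object holders:
Start: card:Dave, watch:Oscar
Event 1 (give watch: Oscar -> Frank). State: card:Dave, watch:Frank
Event 2 (give card: Dave -> Frank). State: card:Frank, watch:Frank
Event 3 (give card: Frank -> Dave). State: card:Dave, watch:Frank
Event 4 (swap card<->watch: now card:Frank, watch:Dave). State: card:Frank, watch:Dave
Event 5 (give card: Frank -> Oscar). State: card:Oscar, watch:Dave
Event 6 (swap card<->watch: now card:Dave, watch:Oscar). State: card:Dave, watch:Oscar
Event 7 (give card: Dave -> Frank). State: card:Frank, watch:Oscar
Event 8 (swap card<->watch: now card:Oscar, watch:Frank). State: card:Oscar, watch:Frank
Event 9 (swap watch<->card: now watch:Oscar, card:Frank). State: card:Frank, watch:Oscar

Final state: card:Frank, watch:Oscar
Oscar holds: watch.

Answer: watch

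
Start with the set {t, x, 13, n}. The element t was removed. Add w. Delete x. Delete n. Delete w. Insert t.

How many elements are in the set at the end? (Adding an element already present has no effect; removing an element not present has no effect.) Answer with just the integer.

Answer: 2

Derivation:
Tracking the set through each operation:
Start: {13, n, t, x}
Event 1 (remove t): removed. Set: {13, n, x}
Event 2 (add w): added. Set: {13, n, w, x}
Event 3 (remove x): removed. Set: {13, n, w}
Event 4 (remove n): removed. Set: {13, w}
Event 5 (remove w): removed. Set: {13}
Event 6 (add t): added. Set: {13, t}

Final set: {13, t} (size 2)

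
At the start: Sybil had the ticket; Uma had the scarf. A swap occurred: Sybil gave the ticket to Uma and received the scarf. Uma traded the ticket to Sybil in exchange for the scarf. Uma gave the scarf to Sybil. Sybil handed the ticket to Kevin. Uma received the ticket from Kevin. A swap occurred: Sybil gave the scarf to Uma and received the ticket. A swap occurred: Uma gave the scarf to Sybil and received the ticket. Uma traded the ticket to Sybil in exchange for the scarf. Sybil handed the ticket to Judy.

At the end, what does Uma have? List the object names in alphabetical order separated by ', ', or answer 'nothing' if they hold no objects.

Tracking all object holders:
Start: ticket:Sybil, scarf:Uma
Event 1 (swap ticket<->scarf: now ticket:Uma, scarf:Sybil). State: ticket:Uma, scarf:Sybil
Event 2 (swap ticket<->scarf: now ticket:Sybil, scarf:Uma). State: ticket:Sybil, scarf:Uma
Event 3 (give scarf: Uma -> Sybil). State: ticket:Sybil, scarf:Sybil
Event 4 (give ticket: Sybil -> Kevin). State: ticket:Kevin, scarf:Sybil
Event 5 (give ticket: Kevin -> Uma). State: ticket:Uma, scarf:Sybil
Event 6 (swap scarf<->ticket: now scarf:Uma, ticket:Sybil). State: ticket:Sybil, scarf:Uma
Event 7 (swap scarf<->ticket: now scarf:Sybil, ticket:Uma). State: ticket:Uma, scarf:Sybil
Event 8 (swap ticket<->scarf: now ticket:Sybil, scarf:Uma). State: ticket:Sybil, scarf:Uma
Event 9 (give ticket: Sybil -> Judy). State: ticket:Judy, scarf:Uma

Final state: ticket:Judy, scarf:Uma
Uma holds: scarf.

Answer: scarf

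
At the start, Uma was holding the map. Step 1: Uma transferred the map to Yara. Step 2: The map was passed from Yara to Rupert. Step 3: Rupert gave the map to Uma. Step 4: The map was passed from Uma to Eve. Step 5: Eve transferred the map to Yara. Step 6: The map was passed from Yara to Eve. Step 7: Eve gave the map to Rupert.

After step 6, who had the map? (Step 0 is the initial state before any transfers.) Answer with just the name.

Answer: Eve

Derivation:
Tracking the map holder through step 6:
After step 0 (start): Uma
After step 1: Yara
After step 2: Rupert
After step 3: Uma
After step 4: Eve
After step 5: Yara
After step 6: Eve

At step 6, the holder is Eve.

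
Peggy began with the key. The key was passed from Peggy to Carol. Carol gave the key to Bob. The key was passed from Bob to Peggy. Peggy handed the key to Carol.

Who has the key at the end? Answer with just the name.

Answer: Carol

Derivation:
Tracking the key through each event:
Start: Peggy has the key.
After event 1: Carol has the key.
After event 2: Bob has the key.
After event 3: Peggy has the key.
After event 4: Carol has the key.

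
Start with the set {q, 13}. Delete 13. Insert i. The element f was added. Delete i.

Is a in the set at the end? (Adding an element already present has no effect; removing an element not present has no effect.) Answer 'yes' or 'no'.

Tracking the set through each operation:
Start: {13, q}
Event 1 (remove 13): removed. Set: {q}
Event 2 (add i): added. Set: {i, q}
Event 3 (add f): added. Set: {f, i, q}
Event 4 (remove i): removed. Set: {f, q}

Final set: {f, q} (size 2)
a is NOT in the final set.

Answer: no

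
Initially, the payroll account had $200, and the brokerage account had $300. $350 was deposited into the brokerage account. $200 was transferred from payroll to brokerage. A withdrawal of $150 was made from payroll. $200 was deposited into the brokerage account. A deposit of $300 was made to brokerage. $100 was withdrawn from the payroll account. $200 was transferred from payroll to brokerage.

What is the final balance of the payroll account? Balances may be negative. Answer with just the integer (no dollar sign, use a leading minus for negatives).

Tracking account balances step by step:
Start: payroll=200, brokerage=300
Event 1 (deposit 350 to brokerage): brokerage: 300 + 350 = 650. Balances: payroll=200, brokerage=650
Event 2 (transfer 200 payroll -> brokerage): payroll: 200 - 200 = 0, brokerage: 650 + 200 = 850. Balances: payroll=0, brokerage=850
Event 3 (withdraw 150 from payroll): payroll: 0 - 150 = -150. Balances: payroll=-150, brokerage=850
Event 4 (deposit 200 to brokerage): brokerage: 850 + 200 = 1050. Balances: payroll=-150, brokerage=1050
Event 5 (deposit 300 to brokerage): brokerage: 1050 + 300 = 1350. Balances: payroll=-150, brokerage=1350
Event 6 (withdraw 100 from payroll): payroll: -150 - 100 = -250. Balances: payroll=-250, brokerage=1350
Event 7 (transfer 200 payroll -> brokerage): payroll: -250 - 200 = -450, brokerage: 1350 + 200 = 1550. Balances: payroll=-450, brokerage=1550

Final balance of payroll: -450

Answer: -450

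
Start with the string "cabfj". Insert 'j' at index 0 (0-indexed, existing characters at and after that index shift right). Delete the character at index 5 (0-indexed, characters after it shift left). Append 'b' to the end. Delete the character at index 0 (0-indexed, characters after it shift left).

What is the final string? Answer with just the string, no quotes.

Applying each edit step by step:
Start: "cabfj"
Op 1 (insert 'j' at idx 0): "cabfj" -> "jcabfj"
Op 2 (delete idx 5 = 'j'): "jcabfj" -> "jcabf"
Op 3 (append 'b'): "jcabf" -> "jcabfb"
Op 4 (delete idx 0 = 'j'): "jcabfb" -> "cabfb"

Answer: cabfb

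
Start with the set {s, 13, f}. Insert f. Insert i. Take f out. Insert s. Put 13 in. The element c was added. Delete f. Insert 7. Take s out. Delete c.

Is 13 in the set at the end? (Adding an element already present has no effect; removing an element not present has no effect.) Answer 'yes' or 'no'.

Answer: yes

Derivation:
Tracking the set through each operation:
Start: {13, f, s}
Event 1 (add f): already present, no change. Set: {13, f, s}
Event 2 (add i): added. Set: {13, f, i, s}
Event 3 (remove f): removed. Set: {13, i, s}
Event 4 (add s): already present, no change. Set: {13, i, s}
Event 5 (add 13): already present, no change. Set: {13, i, s}
Event 6 (add c): added. Set: {13, c, i, s}
Event 7 (remove f): not present, no change. Set: {13, c, i, s}
Event 8 (add 7): added. Set: {13, 7, c, i, s}
Event 9 (remove s): removed. Set: {13, 7, c, i}
Event 10 (remove c): removed. Set: {13, 7, i}

Final set: {13, 7, i} (size 3)
13 is in the final set.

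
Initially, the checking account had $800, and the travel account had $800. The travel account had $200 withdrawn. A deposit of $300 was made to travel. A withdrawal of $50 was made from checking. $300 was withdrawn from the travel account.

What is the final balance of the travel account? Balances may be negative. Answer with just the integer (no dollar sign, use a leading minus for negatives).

Answer: 600

Derivation:
Tracking account balances step by step:
Start: checking=800, travel=800
Event 1 (withdraw 200 from travel): travel: 800 - 200 = 600. Balances: checking=800, travel=600
Event 2 (deposit 300 to travel): travel: 600 + 300 = 900. Balances: checking=800, travel=900
Event 3 (withdraw 50 from checking): checking: 800 - 50 = 750. Balances: checking=750, travel=900
Event 4 (withdraw 300 from travel): travel: 900 - 300 = 600. Balances: checking=750, travel=600

Final balance of travel: 600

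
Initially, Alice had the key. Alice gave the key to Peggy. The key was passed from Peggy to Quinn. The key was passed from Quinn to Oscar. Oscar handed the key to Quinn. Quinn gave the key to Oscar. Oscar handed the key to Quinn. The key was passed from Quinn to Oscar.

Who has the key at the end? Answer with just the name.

Tracking the key through each event:
Start: Alice has the key.
After event 1: Peggy has the key.
After event 2: Quinn has the key.
After event 3: Oscar has the key.
After event 4: Quinn has the key.
After event 5: Oscar has the key.
After event 6: Quinn has the key.
After event 7: Oscar has the key.

Answer: Oscar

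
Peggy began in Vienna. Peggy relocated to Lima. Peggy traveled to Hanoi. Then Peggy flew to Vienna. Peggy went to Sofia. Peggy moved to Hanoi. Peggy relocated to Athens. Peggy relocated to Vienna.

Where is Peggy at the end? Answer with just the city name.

Answer: Vienna

Derivation:
Tracking Peggy's location:
Start: Peggy is in Vienna.
After move 1: Vienna -> Lima. Peggy is in Lima.
After move 2: Lima -> Hanoi. Peggy is in Hanoi.
After move 3: Hanoi -> Vienna. Peggy is in Vienna.
After move 4: Vienna -> Sofia. Peggy is in Sofia.
After move 5: Sofia -> Hanoi. Peggy is in Hanoi.
After move 6: Hanoi -> Athens. Peggy is in Athens.
After move 7: Athens -> Vienna. Peggy is in Vienna.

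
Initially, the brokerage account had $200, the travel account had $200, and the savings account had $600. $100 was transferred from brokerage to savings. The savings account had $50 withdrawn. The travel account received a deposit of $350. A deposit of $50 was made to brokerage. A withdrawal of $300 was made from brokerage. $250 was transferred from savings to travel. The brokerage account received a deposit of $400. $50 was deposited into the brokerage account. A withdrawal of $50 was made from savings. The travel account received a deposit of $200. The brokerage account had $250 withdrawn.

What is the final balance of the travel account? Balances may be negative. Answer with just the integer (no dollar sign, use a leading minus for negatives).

Tracking account balances step by step:
Start: brokerage=200, travel=200, savings=600
Event 1 (transfer 100 brokerage -> savings): brokerage: 200 - 100 = 100, savings: 600 + 100 = 700. Balances: brokerage=100, travel=200, savings=700
Event 2 (withdraw 50 from savings): savings: 700 - 50 = 650. Balances: brokerage=100, travel=200, savings=650
Event 3 (deposit 350 to travel): travel: 200 + 350 = 550. Balances: brokerage=100, travel=550, savings=650
Event 4 (deposit 50 to brokerage): brokerage: 100 + 50 = 150. Balances: brokerage=150, travel=550, savings=650
Event 5 (withdraw 300 from brokerage): brokerage: 150 - 300 = -150. Balances: brokerage=-150, travel=550, savings=650
Event 6 (transfer 250 savings -> travel): savings: 650 - 250 = 400, travel: 550 + 250 = 800. Balances: brokerage=-150, travel=800, savings=400
Event 7 (deposit 400 to brokerage): brokerage: -150 + 400 = 250. Balances: brokerage=250, travel=800, savings=400
Event 8 (deposit 50 to brokerage): brokerage: 250 + 50 = 300. Balances: brokerage=300, travel=800, savings=400
Event 9 (withdraw 50 from savings): savings: 400 - 50 = 350. Balances: brokerage=300, travel=800, savings=350
Event 10 (deposit 200 to travel): travel: 800 + 200 = 1000. Balances: brokerage=300, travel=1000, savings=350
Event 11 (withdraw 250 from brokerage): brokerage: 300 - 250 = 50. Balances: brokerage=50, travel=1000, savings=350

Final balance of travel: 1000

Answer: 1000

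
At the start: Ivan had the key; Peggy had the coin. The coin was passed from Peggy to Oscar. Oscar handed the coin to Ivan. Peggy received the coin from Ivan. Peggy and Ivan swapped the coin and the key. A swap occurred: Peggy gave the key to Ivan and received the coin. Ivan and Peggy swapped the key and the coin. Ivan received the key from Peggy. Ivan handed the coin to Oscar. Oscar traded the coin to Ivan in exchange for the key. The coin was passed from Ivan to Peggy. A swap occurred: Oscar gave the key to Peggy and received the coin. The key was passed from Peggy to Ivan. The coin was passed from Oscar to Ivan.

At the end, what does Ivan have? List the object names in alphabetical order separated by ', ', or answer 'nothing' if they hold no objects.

Answer: coin, key

Derivation:
Tracking all object holders:
Start: key:Ivan, coin:Peggy
Event 1 (give coin: Peggy -> Oscar). State: key:Ivan, coin:Oscar
Event 2 (give coin: Oscar -> Ivan). State: key:Ivan, coin:Ivan
Event 3 (give coin: Ivan -> Peggy). State: key:Ivan, coin:Peggy
Event 4 (swap coin<->key: now coin:Ivan, key:Peggy). State: key:Peggy, coin:Ivan
Event 5 (swap key<->coin: now key:Ivan, coin:Peggy). State: key:Ivan, coin:Peggy
Event 6 (swap key<->coin: now key:Peggy, coin:Ivan). State: key:Peggy, coin:Ivan
Event 7 (give key: Peggy -> Ivan). State: key:Ivan, coin:Ivan
Event 8 (give coin: Ivan -> Oscar). State: key:Ivan, coin:Oscar
Event 9 (swap coin<->key: now coin:Ivan, key:Oscar). State: key:Oscar, coin:Ivan
Event 10 (give coin: Ivan -> Peggy). State: key:Oscar, coin:Peggy
Event 11 (swap key<->coin: now key:Peggy, coin:Oscar). State: key:Peggy, coin:Oscar
Event 12 (give key: Peggy -> Ivan). State: key:Ivan, coin:Oscar
Event 13 (give coin: Oscar -> Ivan). State: key:Ivan, coin:Ivan

Final state: key:Ivan, coin:Ivan
Ivan holds: coin, key.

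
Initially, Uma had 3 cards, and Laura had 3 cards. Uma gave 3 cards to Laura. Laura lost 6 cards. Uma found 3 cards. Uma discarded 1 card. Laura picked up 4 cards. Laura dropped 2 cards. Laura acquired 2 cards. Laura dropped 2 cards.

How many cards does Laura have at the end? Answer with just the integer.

Answer: 2

Derivation:
Tracking counts step by step:
Start: Uma=3, Laura=3
Event 1 (Uma -> Laura, 3): Uma: 3 -> 0, Laura: 3 -> 6. State: Uma=0, Laura=6
Event 2 (Laura -6): Laura: 6 -> 0. State: Uma=0, Laura=0
Event 3 (Uma +3): Uma: 0 -> 3. State: Uma=3, Laura=0
Event 4 (Uma -1): Uma: 3 -> 2. State: Uma=2, Laura=0
Event 5 (Laura +4): Laura: 0 -> 4. State: Uma=2, Laura=4
Event 6 (Laura -2): Laura: 4 -> 2. State: Uma=2, Laura=2
Event 7 (Laura +2): Laura: 2 -> 4. State: Uma=2, Laura=4
Event 8 (Laura -2): Laura: 4 -> 2. State: Uma=2, Laura=2

Laura's final count: 2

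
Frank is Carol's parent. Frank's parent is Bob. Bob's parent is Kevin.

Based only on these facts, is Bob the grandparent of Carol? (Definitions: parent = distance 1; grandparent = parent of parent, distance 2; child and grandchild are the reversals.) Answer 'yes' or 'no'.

Answer: yes

Derivation:
Reconstructing the parent chain from the given facts:
  Kevin -> Bob -> Frank -> Carol
(each arrow means 'parent of the next')
Positions in the chain (0 = top):
  position of Kevin: 0
  position of Bob: 1
  position of Frank: 2
  position of Carol: 3

Bob is at position 1, Carol is at position 3; signed distance (j - i) = 2.
'grandparent' requires j - i = 2. Actual distance is 2, so the relation HOLDS.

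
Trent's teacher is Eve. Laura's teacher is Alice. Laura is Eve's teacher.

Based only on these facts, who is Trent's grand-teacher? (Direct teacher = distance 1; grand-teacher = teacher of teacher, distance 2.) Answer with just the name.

Answer: Laura

Derivation:
Reconstructing the teacher chain from the given facts:
  Alice -> Laura -> Eve -> Trent
(each arrow means 'teacher of the next')
Positions in the chain (0 = top):
  position of Alice: 0
  position of Laura: 1
  position of Eve: 2
  position of Trent: 3

Trent is at position 3; the grand-teacher is 2 steps up the chain, i.e. position 1: Laura.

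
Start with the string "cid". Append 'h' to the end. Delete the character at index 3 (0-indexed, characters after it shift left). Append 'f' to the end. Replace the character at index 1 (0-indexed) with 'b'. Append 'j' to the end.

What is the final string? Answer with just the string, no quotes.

Applying each edit step by step:
Start: "cid"
Op 1 (append 'h'): "cid" -> "cidh"
Op 2 (delete idx 3 = 'h'): "cidh" -> "cid"
Op 3 (append 'f'): "cid" -> "cidf"
Op 4 (replace idx 1: 'i' -> 'b'): "cidf" -> "cbdf"
Op 5 (append 'j'): "cbdf" -> "cbdfj"

Answer: cbdfj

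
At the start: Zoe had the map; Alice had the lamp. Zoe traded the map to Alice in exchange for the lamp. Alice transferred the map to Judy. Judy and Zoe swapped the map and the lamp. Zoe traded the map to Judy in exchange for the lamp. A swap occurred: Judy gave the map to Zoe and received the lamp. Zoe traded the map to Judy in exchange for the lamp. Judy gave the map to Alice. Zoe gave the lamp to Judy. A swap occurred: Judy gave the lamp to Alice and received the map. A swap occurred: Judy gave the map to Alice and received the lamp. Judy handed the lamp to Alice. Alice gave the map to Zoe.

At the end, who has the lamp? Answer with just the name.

Answer: Alice

Derivation:
Tracking all object holders:
Start: map:Zoe, lamp:Alice
Event 1 (swap map<->lamp: now map:Alice, lamp:Zoe). State: map:Alice, lamp:Zoe
Event 2 (give map: Alice -> Judy). State: map:Judy, lamp:Zoe
Event 3 (swap map<->lamp: now map:Zoe, lamp:Judy). State: map:Zoe, lamp:Judy
Event 4 (swap map<->lamp: now map:Judy, lamp:Zoe). State: map:Judy, lamp:Zoe
Event 5 (swap map<->lamp: now map:Zoe, lamp:Judy). State: map:Zoe, lamp:Judy
Event 6 (swap map<->lamp: now map:Judy, lamp:Zoe). State: map:Judy, lamp:Zoe
Event 7 (give map: Judy -> Alice). State: map:Alice, lamp:Zoe
Event 8 (give lamp: Zoe -> Judy). State: map:Alice, lamp:Judy
Event 9 (swap lamp<->map: now lamp:Alice, map:Judy). State: map:Judy, lamp:Alice
Event 10 (swap map<->lamp: now map:Alice, lamp:Judy). State: map:Alice, lamp:Judy
Event 11 (give lamp: Judy -> Alice). State: map:Alice, lamp:Alice
Event 12 (give map: Alice -> Zoe). State: map:Zoe, lamp:Alice

Final state: map:Zoe, lamp:Alice
The lamp is held by Alice.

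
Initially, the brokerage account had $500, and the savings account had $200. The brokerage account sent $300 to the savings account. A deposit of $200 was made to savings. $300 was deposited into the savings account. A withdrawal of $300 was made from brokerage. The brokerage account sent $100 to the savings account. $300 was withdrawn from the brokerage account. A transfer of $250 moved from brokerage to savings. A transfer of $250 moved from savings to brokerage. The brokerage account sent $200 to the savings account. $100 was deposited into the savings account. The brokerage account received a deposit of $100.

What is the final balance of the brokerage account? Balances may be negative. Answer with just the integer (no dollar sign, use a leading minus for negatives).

Answer: -600

Derivation:
Tracking account balances step by step:
Start: brokerage=500, savings=200
Event 1 (transfer 300 brokerage -> savings): brokerage: 500 - 300 = 200, savings: 200 + 300 = 500. Balances: brokerage=200, savings=500
Event 2 (deposit 200 to savings): savings: 500 + 200 = 700. Balances: brokerage=200, savings=700
Event 3 (deposit 300 to savings): savings: 700 + 300 = 1000. Balances: brokerage=200, savings=1000
Event 4 (withdraw 300 from brokerage): brokerage: 200 - 300 = -100. Balances: brokerage=-100, savings=1000
Event 5 (transfer 100 brokerage -> savings): brokerage: -100 - 100 = -200, savings: 1000 + 100 = 1100. Balances: brokerage=-200, savings=1100
Event 6 (withdraw 300 from brokerage): brokerage: -200 - 300 = -500. Balances: brokerage=-500, savings=1100
Event 7 (transfer 250 brokerage -> savings): brokerage: -500 - 250 = -750, savings: 1100 + 250 = 1350. Balances: brokerage=-750, savings=1350
Event 8 (transfer 250 savings -> brokerage): savings: 1350 - 250 = 1100, brokerage: -750 + 250 = -500. Balances: brokerage=-500, savings=1100
Event 9 (transfer 200 brokerage -> savings): brokerage: -500 - 200 = -700, savings: 1100 + 200 = 1300. Balances: brokerage=-700, savings=1300
Event 10 (deposit 100 to savings): savings: 1300 + 100 = 1400. Balances: brokerage=-700, savings=1400
Event 11 (deposit 100 to brokerage): brokerage: -700 + 100 = -600. Balances: brokerage=-600, savings=1400

Final balance of brokerage: -600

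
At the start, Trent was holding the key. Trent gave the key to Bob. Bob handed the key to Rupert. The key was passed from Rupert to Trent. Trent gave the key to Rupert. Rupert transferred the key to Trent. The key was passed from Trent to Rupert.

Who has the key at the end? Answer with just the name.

Tracking the key through each event:
Start: Trent has the key.
After event 1: Bob has the key.
After event 2: Rupert has the key.
After event 3: Trent has the key.
After event 4: Rupert has the key.
After event 5: Trent has the key.
After event 6: Rupert has the key.

Answer: Rupert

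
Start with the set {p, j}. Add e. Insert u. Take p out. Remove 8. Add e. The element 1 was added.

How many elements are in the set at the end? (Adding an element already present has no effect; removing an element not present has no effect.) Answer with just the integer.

Answer: 4

Derivation:
Tracking the set through each operation:
Start: {j, p}
Event 1 (add e): added. Set: {e, j, p}
Event 2 (add u): added. Set: {e, j, p, u}
Event 3 (remove p): removed. Set: {e, j, u}
Event 4 (remove 8): not present, no change. Set: {e, j, u}
Event 5 (add e): already present, no change. Set: {e, j, u}
Event 6 (add 1): added. Set: {1, e, j, u}

Final set: {1, e, j, u} (size 4)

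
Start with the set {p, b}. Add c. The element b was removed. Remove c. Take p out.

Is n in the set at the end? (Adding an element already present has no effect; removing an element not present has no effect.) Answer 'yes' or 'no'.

Answer: no

Derivation:
Tracking the set through each operation:
Start: {b, p}
Event 1 (add c): added. Set: {b, c, p}
Event 2 (remove b): removed. Set: {c, p}
Event 3 (remove c): removed. Set: {p}
Event 4 (remove p): removed. Set: {}

Final set: {} (size 0)
n is NOT in the final set.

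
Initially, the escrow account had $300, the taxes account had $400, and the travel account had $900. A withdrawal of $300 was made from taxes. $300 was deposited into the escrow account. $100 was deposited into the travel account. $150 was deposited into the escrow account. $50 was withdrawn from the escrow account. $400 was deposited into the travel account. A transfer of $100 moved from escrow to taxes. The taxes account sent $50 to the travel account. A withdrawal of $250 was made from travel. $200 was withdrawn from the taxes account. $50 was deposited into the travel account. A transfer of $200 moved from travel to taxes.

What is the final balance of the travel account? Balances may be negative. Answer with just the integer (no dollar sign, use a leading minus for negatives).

Answer: 1050

Derivation:
Tracking account balances step by step:
Start: escrow=300, taxes=400, travel=900
Event 1 (withdraw 300 from taxes): taxes: 400 - 300 = 100. Balances: escrow=300, taxes=100, travel=900
Event 2 (deposit 300 to escrow): escrow: 300 + 300 = 600. Balances: escrow=600, taxes=100, travel=900
Event 3 (deposit 100 to travel): travel: 900 + 100 = 1000. Balances: escrow=600, taxes=100, travel=1000
Event 4 (deposit 150 to escrow): escrow: 600 + 150 = 750. Balances: escrow=750, taxes=100, travel=1000
Event 5 (withdraw 50 from escrow): escrow: 750 - 50 = 700. Balances: escrow=700, taxes=100, travel=1000
Event 6 (deposit 400 to travel): travel: 1000 + 400 = 1400. Balances: escrow=700, taxes=100, travel=1400
Event 7 (transfer 100 escrow -> taxes): escrow: 700 - 100 = 600, taxes: 100 + 100 = 200. Balances: escrow=600, taxes=200, travel=1400
Event 8 (transfer 50 taxes -> travel): taxes: 200 - 50 = 150, travel: 1400 + 50 = 1450. Balances: escrow=600, taxes=150, travel=1450
Event 9 (withdraw 250 from travel): travel: 1450 - 250 = 1200. Balances: escrow=600, taxes=150, travel=1200
Event 10 (withdraw 200 from taxes): taxes: 150 - 200 = -50. Balances: escrow=600, taxes=-50, travel=1200
Event 11 (deposit 50 to travel): travel: 1200 + 50 = 1250. Balances: escrow=600, taxes=-50, travel=1250
Event 12 (transfer 200 travel -> taxes): travel: 1250 - 200 = 1050, taxes: -50 + 200 = 150. Balances: escrow=600, taxes=150, travel=1050

Final balance of travel: 1050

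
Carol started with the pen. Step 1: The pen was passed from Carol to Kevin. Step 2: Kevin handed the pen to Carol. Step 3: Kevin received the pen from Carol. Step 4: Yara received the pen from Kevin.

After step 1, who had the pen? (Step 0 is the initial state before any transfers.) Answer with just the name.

Answer: Kevin

Derivation:
Tracking the pen holder through step 1:
After step 0 (start): Carol
After step 1: Kevin

At step 1, the holder is Kevin.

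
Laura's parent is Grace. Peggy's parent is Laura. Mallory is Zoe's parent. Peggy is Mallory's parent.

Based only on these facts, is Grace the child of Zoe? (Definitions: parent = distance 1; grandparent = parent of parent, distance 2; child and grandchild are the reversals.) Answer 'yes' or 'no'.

Reconstructing the parent chain from the given facts:
  Grace -> Laura -> Peggy -> Mallory -> Zoe
(each arrow means 'parent of the next')
Positions in the chain (0 = top):
  position of Grace: 0
  position of Laura: 1
  position of Peggy: 2
  position of Mallory: 3
  position of Zoe: 4

Grace is at position 0, Zoe is at position 4; signed distance (j - i) = 4.
'child' requires j - i = -1. Actual distance is 4, so the relation does NOT hold.

Answer: no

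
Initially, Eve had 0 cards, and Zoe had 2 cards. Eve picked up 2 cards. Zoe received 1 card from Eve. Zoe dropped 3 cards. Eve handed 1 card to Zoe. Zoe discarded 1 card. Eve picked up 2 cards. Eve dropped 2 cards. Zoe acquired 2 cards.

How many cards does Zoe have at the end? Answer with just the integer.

Answer: 2

Derivation:
Tracking counts step by step:
Start: Eve=0, Zoe=2
Event 1 (Eve +2): Eve: 0 -> 2. State: Eve=2, Zoe=2
Event 2 (Eve -> Zoe, 1): Eve: 2 -> 1, Zoe: 2 -> 3. State: Eve=1, Zoe=3
Event 3 (Zoe -3): Zoe: 3 -> 0. State: Eve=1, Zoe=0
Event 4 (Eve -> Zoe, 1): Eve: 1 -> 0, Zoe: 0 -> 1. State: Eve=0, Zoe=1
Event 5 (Zoe -1): Zoe: 1 -> 0. State: Eve=0, Zoe=0
Event 6 (Eve +2): Eve: 0 -> 2. State: Eve=2, Zoe=0
Event 7 (Eve -2): Eve: 2 -> 0. State: Eve=0, Zoe=0
Event 8 (Zoe +2): Zoe: 0 -> 2. State: Eve=0, Zoe=2

Zoe's final count: 2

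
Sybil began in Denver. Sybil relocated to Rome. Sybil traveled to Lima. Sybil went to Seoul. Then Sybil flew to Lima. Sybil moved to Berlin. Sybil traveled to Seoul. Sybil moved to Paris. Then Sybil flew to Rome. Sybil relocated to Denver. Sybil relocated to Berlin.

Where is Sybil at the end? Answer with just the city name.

Answer: Berlin

Derivation:
Tracking Sybil's location:
Start: Sybil is in Denver.
After move 1: Denver -> Rome. Sybil is in Rome.
After move 2: Rome -> Lima. Sybil is in Lima.
After move 3: Lima -> Seoul. Sybil is in Seoul.
After move 4: Seoul -> Lima. Sybil is in Lima.
After move 5: Lima -> Berlin. Sybil is in Berlin.
After move 6: Berlin -> Seoul. Sybil is in Seoul.
After move 7: Seoul -> Paris. Sybil is in Paris.
After move 8: Paris -> Rome. Sybil is in Rome.
After move 9: Rome -> Denver. Sybil is in Denver.
After move 10: Denver -> Berlin. Sybil is in Berlin.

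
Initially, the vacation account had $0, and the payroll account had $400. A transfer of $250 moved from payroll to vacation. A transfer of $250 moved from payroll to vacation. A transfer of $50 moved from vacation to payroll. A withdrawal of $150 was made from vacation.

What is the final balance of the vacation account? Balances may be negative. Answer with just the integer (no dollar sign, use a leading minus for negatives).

Answer: 300

Derivation:
Tracking account balances step by step:
Start: vacation=0, payroll=400
Event 1 (transfer 250 payroll -> vacation): payroll: 400 - 250 = 150, vacation: 0 + 250 = 250. Balances: vacation=250, payroll=150
Event 2 (transfer 250 payroll -> vacation): payroll: 150 - 250 = -100, vacation: 250 + 250 = 500. Balances: vacation=500, payroll=-100
Event 3 (transfer 50 vacation -> payroll): vacation: 500 - 50 = 450, payroll: -100 + 50 = -50. Balances: vacation=450, payroll=-50
Event 4 (withdraw 150 from vacation): vacation: 450 - 150 = 300. Balances: vacation=300, payroll=-50

Final balance of vacation: 300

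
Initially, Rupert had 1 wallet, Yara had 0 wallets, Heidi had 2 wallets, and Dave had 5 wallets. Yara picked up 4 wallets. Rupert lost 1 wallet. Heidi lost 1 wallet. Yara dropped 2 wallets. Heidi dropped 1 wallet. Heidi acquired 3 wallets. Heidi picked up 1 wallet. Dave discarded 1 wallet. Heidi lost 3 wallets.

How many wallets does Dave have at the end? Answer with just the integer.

Tracking counts step by step:
Start: Rupert=1, Yara=0, Heidi=2, Dave=5
Event 1 (Yara +4): Yara: 0 -> 4. State: Rupert=1, Yara=4, Heidi=2, Dave=5
Event 2 (Rupert -1): Rupert: 1 -> 0. State: Rupert=0, Yara=4, Heidi=2, Dave=5
Event 3 (Heidi -1): Heidi: 2 -> 1. State: Rupert=0, Yara=4, Heidi=1, Dave=5
Event 4 (Yara -2): Yara: 4 -> 2. State: Rupert=0, Yara=2, Heidi=1, Dave=5
Event 5 (Heidi -1): Heidi: 1 -> 0. State: Rupert=0, Yara=2, Heidi=0, Dave=5
Event 6 (Heidi +3): Heidi: 0 -> 3. State: Rupert=0, Yara=2, Heidi=3, Dave=5
Event 7 (Heidi +1): Heidi: 3 -> 4. State: Rupert=0, Yara=2, Heidi=4, Dave=5
Event 8 (Dave -1): Dave: 5 -> 4. State: Rupert=0, Yara=2, Heidi=4, Dave=4
Event 9 (Heidi -3): Heidi: 4 -> 1. State: Rupert=0, Yara=2, Heidi=1, Dave=4

Dave's final count: 4

Answer: 4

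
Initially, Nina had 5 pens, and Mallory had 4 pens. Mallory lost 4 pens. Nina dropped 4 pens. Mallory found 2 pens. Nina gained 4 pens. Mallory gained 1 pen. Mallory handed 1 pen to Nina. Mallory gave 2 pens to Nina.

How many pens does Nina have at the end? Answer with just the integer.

Answer: 8

Derivation:
Tracking counts step by step:
Start: Nina=5, Mallory=4
Event 1 (Mallory -4): Mallory: 4 -> 0. State: Nina=5, Mallory=0
Event 2 (Nina -4): Nina: 5 -> 1. State: Nina=1, Mallory=0
Event 3 (Mallory +2): Mallory: 0 -> 2. State: Nina=1, Mallory=2
Event 4 (Nina +4): Nina: 1 -> 5. State: Nina=5, Mallory=2
Event 5 (Mallory +1): Mallory: 2 -> 3. State: Nina=5, Mallory=3
Event 6 (Mallory -> Nina, 1): Mallory: 3 -> 2, Nina: 5 -> 6. State: Nina=6, Mallory=2
Event 7 (Mallory -> Nina, 2): Mallory: 2 -> 0, Nina: 6 -> 8. State: Nina=8, Mallory=0

Nina's final count: 8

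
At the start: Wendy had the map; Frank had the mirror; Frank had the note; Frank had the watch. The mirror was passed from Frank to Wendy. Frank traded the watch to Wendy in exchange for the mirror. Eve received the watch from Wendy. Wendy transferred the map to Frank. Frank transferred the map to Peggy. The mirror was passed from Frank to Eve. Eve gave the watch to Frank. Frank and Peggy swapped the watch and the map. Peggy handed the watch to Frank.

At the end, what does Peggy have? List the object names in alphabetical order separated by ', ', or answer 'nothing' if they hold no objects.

Answer: nothing

Derivation:
Tracking all object holders:
Start: map:Wendy, mirror:Frank, note:Frank, watch:Frank
Event 1 (give mirror: Frank -> Wendy). State: map:Wendy, mirror:Wendy, note:Frank, watch:Frank
Event 2 (swap watch<->mirror: now watch:Wendy, mirror:Frank). State: map:Wendy, mirror:Frank, note:Frank, watch:Wendy
Event 3 (give watch: Wendy -> Eve). State: map:Wendy, mirror:Frank, note:Frank, watch:Eve
Event 4 (give map: Wendy -> Frank). State: map:Frank, mirror:Frank, note:Frank, watch:Eve
Event 5 (give map: Frank -> Peggy). State: map:Peggy, mirror:Frank, note:Frank, watch:Eve
Event 6 (give mirror: Frank -> Eve). State: map:Peggy, mirror:Eve, note:Frank, watch:Eve
Event 7 (give watch: Eve -> Frank). State: map:Peggy, mirror:Eve, note:Frank, watch:Frank
Event 8 (swap watch<->map: now watch:Peggy, map:Frank). State: map:Frank, mirror:Eve, note:Frank, watch:Peggy
Event 9 (give watch: Peggy -> Frank). State: map:Frank, mirror:Eve, note:Frank, watch:Frank

Final state: map:Frank, mirror:Eve, note:Frank, watch:Frank
Peggy holds: (nothing).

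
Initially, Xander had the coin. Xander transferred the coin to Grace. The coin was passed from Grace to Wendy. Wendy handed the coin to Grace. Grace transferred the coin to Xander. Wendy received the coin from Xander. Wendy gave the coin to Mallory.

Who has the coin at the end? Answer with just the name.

Answer: Mallory

Derivation:
Tracking the coin through each event:
Start: Xander has the coin.
After event 1: Grace has the coin.
After event 2: Wendy has the coin.
After event 3: Grace has the coin.
After event 4: Xander has the coin.
After event 5: Wendy has the coin.
After event 6: Mallory has the coin.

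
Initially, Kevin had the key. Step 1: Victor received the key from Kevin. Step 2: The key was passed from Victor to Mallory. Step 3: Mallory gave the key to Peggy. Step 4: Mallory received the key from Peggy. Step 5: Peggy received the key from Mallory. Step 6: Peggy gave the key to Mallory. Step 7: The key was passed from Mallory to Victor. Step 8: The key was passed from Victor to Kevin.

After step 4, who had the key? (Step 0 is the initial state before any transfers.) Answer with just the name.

Tracking the key holder through step 4:
After step 0 (start): Kevin
After step 1: Victor
After step 2: Mallory
After step 3: Peggy
After step 4: Mallory

At step 4, the holder is Mallory.

Answer: Mallory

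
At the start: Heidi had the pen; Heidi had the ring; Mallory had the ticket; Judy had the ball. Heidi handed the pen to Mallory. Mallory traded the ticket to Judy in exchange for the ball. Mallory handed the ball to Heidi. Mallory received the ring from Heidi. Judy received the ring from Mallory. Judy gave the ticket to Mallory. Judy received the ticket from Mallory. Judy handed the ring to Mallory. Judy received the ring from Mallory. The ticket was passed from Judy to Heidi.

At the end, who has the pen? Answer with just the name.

Answer: Mallory

Derivation:
Tracking all object holders:
Start: pen:Heidi, ring:Heidi, ticket:Mallory, ball:Judy
Event 1 (give pen: Heidi -> Mallory). State: pen:Mallory, ring:Heidi, ticket:Mallory, ball:Judy
Event 2 (swap ticket<->ball: now ticket:Judy, ball:Mallory). State: pen:Mallory, ring:Heidi, ticket:Judy, ball:Mallory
Event 3 (give ball: Mallory -> Heidi). State: pen:Mallory, ring:Heidi, ticket:Judy, ball:Heidi
Event 4 (give ring: Heidi -> Mallory). State: pen:Mallory, ring:Mallory, ticket:Judy, ball:Heidi
Event 5 (give ring: Mallory -> Judy). State: pen:Mallory, ring:Judy, ticket:Judy, ball:Heidi
Event 6 (give ticket: Judy -> Mallory). State: pen:Mallory, ring:Judy, ticket:Mallory, ball:Heidi
Event 7 (give ticket: Mallory -> Judy). State: pen:Mallory, ring:Judy, ticket:Judy, ball:Heidi
Event 8 (give ring: Judy -> Mallory). State: pen:Mallory, ring:Mallory, ticket:Judy, ball:Heidi
Event 9 (give ring: Mallory -> Judy). State: pen:Mallory, ring:Judy, ticket:Judy, ball:Heidi
Event 10 (give ticket: Judy -> Heidi). State: pen:Mallory, ring:Judy, ticket:Heidi, ball:Heidi

Final state: pen:Mallory, ring:Judy, ticket:Heidi, ball:Heidi
The pen is held by Mallory.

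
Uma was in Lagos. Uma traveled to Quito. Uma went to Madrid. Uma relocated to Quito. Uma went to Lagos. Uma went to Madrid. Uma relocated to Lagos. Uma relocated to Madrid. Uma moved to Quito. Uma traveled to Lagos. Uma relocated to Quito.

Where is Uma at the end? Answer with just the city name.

Tracking Uma's location:
Start: Uma is in Lagos.
After move 1: Lagos -> Quito. Uma is in Quito.
After move 2: Quito -> Madrid. Uma is in Madrid.
After move 3: Madrid -> Quito. Uma is in Quito.
After move 4: Quito -> Lagos. Uma is in Lagos.
After move 5: Lagos -> Madrid. Uma is in Madrid.
After move 6: Madrid -> Lagos. Uma is in Lagos.
After move 7: Lagos -> Madrid. Uma is in Madrid.
After move 8: Madrid -> Quito. Uma is in Quito.
After move 9: Quito -> Lagos. Uma is in Lagos.
After move 10: Lagos -> Quito. Uma is in Quito.

Answer: Quito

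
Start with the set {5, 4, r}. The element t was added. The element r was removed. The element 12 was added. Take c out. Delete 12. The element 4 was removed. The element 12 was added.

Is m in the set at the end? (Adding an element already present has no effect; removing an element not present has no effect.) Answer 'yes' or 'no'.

Answer: no

Derivation:
Tracking the set through each operation:
Start: {4, 5, r}
Event 1 (add t): added. Set: {4, 5, r, t}
Event 2 (remove r): removed. Set: {4, 5, t}
Event 3 (add 12): added. Set: {12, 4, 5, t}
Event 4 (remove c): not present, no change. Set: {12, 4, 5, t}
Event 5 (remove 12): removed. Set: {4, 5, t}
Event 6 (remove 4): removed. Set: {5, t}
Event 7 (add 12): added. Set: {12, 5, t}

Final set: {12, 5, t} (size 3)
m is NOT in the final set.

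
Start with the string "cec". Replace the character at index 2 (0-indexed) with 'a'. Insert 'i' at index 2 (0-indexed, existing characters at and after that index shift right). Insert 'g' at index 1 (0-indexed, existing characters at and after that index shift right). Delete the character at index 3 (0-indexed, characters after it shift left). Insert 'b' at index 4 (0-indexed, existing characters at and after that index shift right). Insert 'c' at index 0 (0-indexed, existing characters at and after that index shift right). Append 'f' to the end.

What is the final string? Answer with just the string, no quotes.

Applying each edit step by step:
Start: "cec"
Op 1 (replace idx 2: 'c' -> 'a'): "cec" -> "cea"
Op 2 (insert 'i' at idx 2): "cea" -> "ceia"
Op 3 (insert 'g' at idx 1): "ceia" -> "cgeia"
Op 4 (delete idx 3 = 'i'): "cgeia" -> "cgea"
Op 5 (insert 'b' at idx 4): "cgea" -> "cgeab"
Op 6 (insert 'c' at idx 0): "cgeab" -> "ccgeab"
Op 7 (append 'f'): "ccgeab" -> "ccgeabf"

Answer: ccgeabf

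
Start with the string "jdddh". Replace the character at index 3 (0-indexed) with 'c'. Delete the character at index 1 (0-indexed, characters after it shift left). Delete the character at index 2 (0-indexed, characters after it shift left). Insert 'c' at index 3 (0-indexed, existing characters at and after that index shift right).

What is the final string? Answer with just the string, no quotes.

Applying each edit step by step:
Start: "jdddh"
Op 1 (replace idx 3: 'd' -> 'c'): "jdddh" -> "jddch"
Op 2 (delete idx 1 = 'd'): "jddch" -> "jdch"
Op 3 (delete idx 2 = 'c'): "jdch" -> "jdh"
Op 4 (insert 'c' at idx 3): "jdh" -> "jdhc"

Answer: jdhc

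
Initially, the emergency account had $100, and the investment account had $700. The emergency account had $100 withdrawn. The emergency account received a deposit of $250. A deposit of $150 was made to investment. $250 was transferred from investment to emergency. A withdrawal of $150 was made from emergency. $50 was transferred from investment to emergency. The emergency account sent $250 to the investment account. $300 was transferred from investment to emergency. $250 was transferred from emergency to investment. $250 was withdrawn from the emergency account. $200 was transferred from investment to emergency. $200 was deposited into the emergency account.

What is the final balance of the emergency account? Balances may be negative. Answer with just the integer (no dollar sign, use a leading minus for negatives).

Tracking account balances step by step:
Start: emergency=100, investment=700
Event 1 (withdraw 100 from emergency): emergency: 100 - 100 = 0. Balances: emergency=0, investment=700
Event 2 (deposit 250 to emergency): emergency: 0 + 250 = 250. Balances: emergency=250, investment=700
Event 3 (deposit 150 to investment): investment: 700 + 150 = 850. Balances: emergency=250, investment=850
Event 4 (transfer 250 investment -> emergency): investment: 850 - 250 = 600, emergency: 250 + 250 = 500. Balances: emergency=500, investment=600
Event 5 (withdraw 150 from emergency): emergency: 500 - 150 = 350. Balances: emergency=350, investment=600
Event 6 (transfer 50 investment -> emergency): investment: 600 - 50 = 550, emergency: 350 + 50 = 400. Balances: emergency=400, investment=550
Event 7 (transfer 250 emergency -> investment): emergency: 400 - 250 = 150, investment: 550 + 250 = 800. Balances: emergency=150, investment=800
Event 8 (transfer 300 investment -> emergency): investment: 800 - 300 = 500, emergency: 150 + 300 = 450. Balances: emergency=450, investment=500
Event 9 (transfer 250 emergency -> investment): emergency: 450 - 250 = 200, investment: 500 + 250 = 750. Balances: emergency=200, investment=750
Event 10 (withdraw 250 from emergency): emergency: 200 - 250 = -50. Balances: emergency=-50, investment=750
Event 11 (transfer 200 investment -> emergency): investment: 750 - 200 = 550, emergency: -50 + 200 = 150. Balances: emergency=150, investment=550
Event 12 (deposit 200 to emergency): emergency: 150 + 200 = 350. Balances: emergency=350, investment=550

Final balance of emergency: 350

Answer: 350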